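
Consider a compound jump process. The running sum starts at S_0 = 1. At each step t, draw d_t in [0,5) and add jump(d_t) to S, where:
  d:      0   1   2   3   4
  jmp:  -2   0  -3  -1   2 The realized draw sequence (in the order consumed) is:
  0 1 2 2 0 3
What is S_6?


t=0: S=1, d=0, jump=-2, S_1=-1
t=1: S=-1, d=1, jump=0, S_2=-1
t=2: S=-1, d=2, jump=-3, S_3=-4
t=3: S=-4, d=2, jump=-3, S_4=-7
t=4: S=-7, d=0, jump=-2, S_5=-9
t=5: S=-9, d=3, jump=-1, S_6=-10

-10


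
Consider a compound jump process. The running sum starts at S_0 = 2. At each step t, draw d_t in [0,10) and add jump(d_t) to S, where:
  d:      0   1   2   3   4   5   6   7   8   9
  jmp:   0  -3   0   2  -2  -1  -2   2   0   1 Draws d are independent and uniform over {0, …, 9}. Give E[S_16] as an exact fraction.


Outcome values over d=0..9: [0, -3, 0, 2, -2, -1, -2, 2, 0, 1]
Σy = -3, Σy² = 27, M = 10
μ = -3/10 = -3/10,  σ² = 27/10 − (-3/10)² = 261/100
E[S_16] = 2 + 16·(-3/10) = -14/5

-14/5


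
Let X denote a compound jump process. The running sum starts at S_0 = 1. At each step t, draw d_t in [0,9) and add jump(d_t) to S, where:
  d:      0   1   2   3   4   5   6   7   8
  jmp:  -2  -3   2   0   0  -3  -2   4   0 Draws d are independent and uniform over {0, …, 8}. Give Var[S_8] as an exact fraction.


Outcome values over d=0..8: [-2, -3, 2, 0, 0, -3, -2, 4, 0]
Σy = -4, Σy² = 46, M = 9
μ = -4/9 = -4/9,  σ² = 46/9 − (-4/9)² = 398/81
Independent increments: Var[S_8] = 8·σ² = 8·(398/81) = 3184/81

3184/81


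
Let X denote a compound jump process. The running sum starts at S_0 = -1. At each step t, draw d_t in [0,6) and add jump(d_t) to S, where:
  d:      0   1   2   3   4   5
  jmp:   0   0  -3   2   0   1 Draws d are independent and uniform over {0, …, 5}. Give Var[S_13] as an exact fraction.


91/3

Outcome values over d=0..5: [0, 0, -3, 2, 0, 1]
Σy = 0, Σy² = 14, M = 6
μ = 0/6 = 0,  σ² = 14/6 − (0)² = 7/3
Independent increments: Var[S_13] = 13·σ² = 13·(7/3) = 91/3


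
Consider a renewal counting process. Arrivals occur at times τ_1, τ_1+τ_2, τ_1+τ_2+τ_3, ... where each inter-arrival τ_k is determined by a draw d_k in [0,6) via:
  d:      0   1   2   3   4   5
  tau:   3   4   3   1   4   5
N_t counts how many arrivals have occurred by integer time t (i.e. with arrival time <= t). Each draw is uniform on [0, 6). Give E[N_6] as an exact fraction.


Inter-arrival values over d=0..5: [3, 4, 3, 1, 4, 5]
Each d has probability 1/6, so the pmf of τ is: f(1) = 1/6, f(3) = 1/3, f(4) = 1/3, f(5) = 1/6
Renewal equation for m(n) = E[N_n]: condition on τ_1 = k (if k <= n, one arrival plus a fresh copy on the remaining n−k steps): m(n) = F(n) + Σ_{k<=n} f(k)·m(n−k), where F(n) = P(τ <= n) and m(0) = 0
m(1) = F(1) = 1/6
m(2) = F(2) + f(1)·m(1) = 1/6 + 1/6·1/6 = 7/36
m(3) = F(3) + f(1)·m(2) = 1/2 + 1/6·7/36 = 115/216
m(4) = F(4) + f(1)·m(3) + f(3)·m(1) = 5/6 + 1/6·115/216 + 1/3·1/6 = 1267/1296
m(5) = F(5) + f(1)·m(4) + f(3)·m(2) + f(4)·m(1) = 1 + 1/6·1267/1296 + 1/3·7/36 + 1/3·1/6 = 9979/7776
m(6) = F(6) + f(1)·m(5) + f(3)·m(3) + f(4)·m(2) + f(5)·m(1) = 1 + 1/6·9979/7776 + 1/3·115/216 + 1/3·7/36 + 1/6·1/6 = 69235/46656
E[N_6] = m(6) = 69235/46656

69235/46656


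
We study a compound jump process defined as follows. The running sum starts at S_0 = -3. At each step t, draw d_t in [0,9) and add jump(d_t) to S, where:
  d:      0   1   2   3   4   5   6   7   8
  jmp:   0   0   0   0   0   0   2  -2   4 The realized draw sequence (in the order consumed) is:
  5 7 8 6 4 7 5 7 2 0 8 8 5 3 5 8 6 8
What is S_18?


t=0: S=-3, d=5, jump=0, S_1=-3
t=1: S=-3, d=7, jump=-2, S_2=-5
t=2: S=-5, d=8, jump=4, S_3=-1
t=3: S=-1, d=6, jump=2, S_4=1
t=4: S=1, d=4, jump=0, S_5=1
t=5: S=1, d=7, jump=-2, S_6=-1
t=6: S=-1, d=5, jump=0, S_7=-1
t=7: S=-1, d=7, jump=-2, S_8=-3
t=8: S=-3, d=2, jump=0, S_9=-3
t=9: S=-3, d=0, jump=0, S_10=-3
t=10: S=-3, d=8, jump=4, S_11=1
t=11: S=1, d=8, jump=4, S_12=5
t=12: S=5, d=5, jump=0, S_13=5
t=13: S=5, d=3, jump=0, S_14=5
t=14: S=5, d=5, jump=0, S_15=5
t=15: S=5, d=8, jump=4, S_16=9
t=16: S=9, d=6, jump=2, S_17=11
t=17: S=11, d=8, jump=4, S_18=15

15


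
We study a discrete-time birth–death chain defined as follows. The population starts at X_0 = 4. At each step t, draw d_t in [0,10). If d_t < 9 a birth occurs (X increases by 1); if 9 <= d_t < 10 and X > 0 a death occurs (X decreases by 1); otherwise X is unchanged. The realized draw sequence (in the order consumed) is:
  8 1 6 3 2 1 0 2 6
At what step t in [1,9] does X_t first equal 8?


t=0: X=4, d=8 → birth, X_1=5
t=1: X=5, d=1 → birth, X_2=6
t=2: X=6, d=6 → birth, X_3=7
t=3: X=7, d=3 → birth, X_4=8
t=4: X=8, d=2 → birth, X_5=9
t=5: X=9, d=1 → birth, X_6=10
t=6: X=10, d=0 → birth, X_7=11
t=7: X=11, d=2 → birth, X_8=12
t=8: X=12, d=6 → birth, X_9=13

4


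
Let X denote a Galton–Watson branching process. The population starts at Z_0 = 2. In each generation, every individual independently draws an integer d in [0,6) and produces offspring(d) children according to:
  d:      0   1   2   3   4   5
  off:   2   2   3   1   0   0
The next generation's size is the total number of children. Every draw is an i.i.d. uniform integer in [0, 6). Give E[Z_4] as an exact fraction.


512/81

Outcome values over d=0..5: [2, 2, 3, 1, 0, 0]
Σy = 8, Σy² = 18, M = 6
μ = 8/6 = 4/3,  σ² = 18/6 − (4/3)² = 11/9
E[Z_0] = 2
E[Z_1] = 4/3·E[Z_0] = 8/3
E[Z_2] = 4/3·E[Z_1] = 32/9
E[Z_3] = 4/3·E[Z_2] = 128/27
E[Z_4] = 4/3·E[Z_3] = 512/81


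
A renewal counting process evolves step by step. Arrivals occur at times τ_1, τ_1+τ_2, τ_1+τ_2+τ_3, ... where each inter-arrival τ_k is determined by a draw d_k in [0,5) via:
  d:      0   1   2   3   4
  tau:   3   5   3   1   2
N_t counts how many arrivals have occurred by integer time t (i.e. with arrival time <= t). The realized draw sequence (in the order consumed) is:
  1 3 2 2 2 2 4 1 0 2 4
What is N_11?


draw d_1=1: τ_1=5, arrival time A_1=5
draw d_2=3: τ_2=1, arrival time A_2=6
draw d_3=2: τ_3=3, arrival time A_3=9
draw d_4=2: τ_4=3, arrival time A_4=12
draw d_5=2: τ_5=3, arrival time A_5=15
draw d_6=2: τ_6=3, arrival time A_6=18
draw d_7=4: τ_7=2, arrival time A_7=20
draw d_8=1: τ_8=5, arrival time A_8=25
draw d_9=0: τ_9=3, arrival time A_9=28
draw d_10=2: τ_10=3, arrival time A_10=31
draw d_11=4: τ_11=2, arrival time A_11=33
N_t over t=0..11: 0:0 1:0 2:0 3:0 4:0 5:1 6:2 7:2 8:2 9:3 10:3 11:3

3


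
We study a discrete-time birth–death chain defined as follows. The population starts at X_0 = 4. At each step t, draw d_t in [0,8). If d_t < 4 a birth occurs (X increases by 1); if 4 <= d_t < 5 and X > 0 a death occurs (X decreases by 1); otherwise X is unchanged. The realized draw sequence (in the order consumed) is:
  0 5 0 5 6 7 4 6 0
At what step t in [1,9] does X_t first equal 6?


t=0: X=4, d=0 → birth, X_1=5
t=1: X=5, d=5 → hold, X_2=5
t=2: X=5, d=0 → birth, X_3=6
t=3: X=6, d=5 → hold, X_4=6
t=4: X=6, d=6 → hold, X_5=6
t=5: X=6, d=7 → hold, X_6=6
t=6: X=6, d=4 → death, X_7=5
t=7: X=5, d=6 → hold, X_8=5
t=8: X=5, d=0 → birth, X_9=6

3


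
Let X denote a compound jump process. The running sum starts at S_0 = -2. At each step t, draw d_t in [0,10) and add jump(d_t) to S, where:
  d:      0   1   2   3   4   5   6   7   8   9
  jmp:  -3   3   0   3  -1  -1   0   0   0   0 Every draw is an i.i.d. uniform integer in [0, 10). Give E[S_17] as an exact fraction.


Outcome values over d=0..9: [-3, 3, 0, 3, -1, -1, 0, 0, 0, 0]
Σy = 1, Σy² = 29, M = 10
μ = 1/10 = 1/10,  σ² = 29/10 − (1/10)² = 289/100
E[S_17] = -2 + 17·(1/10) = -3/10

-3/10


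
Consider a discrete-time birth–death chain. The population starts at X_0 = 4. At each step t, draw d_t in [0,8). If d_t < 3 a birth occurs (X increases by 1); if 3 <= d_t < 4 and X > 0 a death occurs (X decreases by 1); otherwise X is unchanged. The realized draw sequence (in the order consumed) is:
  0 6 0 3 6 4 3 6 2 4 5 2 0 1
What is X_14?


8

t=0: X=4, d=0 → birth, X_1=5
t=1: X=5, d=6 → hold, X_2=5
t=2: X=5, d=0 → birth, X_3=6
t=3: X=6, d=3 → death, X_4=5
t=4: X=5, d=6 → hold, X_5=5
t=5: X=5, d=4 → hold, X_6=5
t=6: X=5, d=3 → death, X_7=4
t=7: X=4, d=6 → hold, X_8=4
t=8: X=4, d=2 → birth, X_9=5
t=9: X=5, d=4 → hold, X_10=5
t=10: X=5, d=5 → hold, X_11=5
t=11: X=5, d=2 → birth, X_12=6
t=12: X=6, d=0 → birth, X_13=7
t=13: X=7, d=1 → birth, X_14=8


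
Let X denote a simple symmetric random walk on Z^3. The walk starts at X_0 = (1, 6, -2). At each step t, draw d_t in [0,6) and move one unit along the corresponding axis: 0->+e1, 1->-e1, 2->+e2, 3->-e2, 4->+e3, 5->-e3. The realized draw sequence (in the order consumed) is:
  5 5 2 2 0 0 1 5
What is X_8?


(2, 8, -5)

t=0: X=(1, 6, -2), d=5 → -e3, X_1=(1, 6, -3)
t=1: X=(1, 6, -3), d=5 → -e3, X_2=(1, 6, -4)
t=2: X=(1, 6, -4), d=2 → +e2, X_3=(1, 7, -4)
t=3: X=(1, 7, -4), d=2 → +e2, X_4=(1, 8, -4)
t=4: X=(1, 8, -4), d=0 → +e1, X_5=(2, 8, -4)
t=5: X=(2, 8, -4), d=0 → +e1, X_6=(3, 8, -4)
t=6: X=(3, 8, -4), d=1 → -e1, X_7=(2, 8, -4)
t=7: X=(2, 8, -4), d=5 → -e3, X_8=(2, 8, -5)


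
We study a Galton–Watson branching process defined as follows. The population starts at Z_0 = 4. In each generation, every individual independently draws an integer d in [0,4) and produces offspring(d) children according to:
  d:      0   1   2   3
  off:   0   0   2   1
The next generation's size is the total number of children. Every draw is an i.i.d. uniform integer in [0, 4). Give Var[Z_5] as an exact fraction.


695871/262144

Outcome values over d=0..3: [0, 0, 2, 1]
Σy = 3, Σy² = 5, M = 4
μ = 3/4 = 3/4,  σ² = 5/4 − (3/4)² = 11/16
V_0 = 0, E_0 = 4
V_1 = 11/16·E_0 + (3/4)²·V_0 = 11/4;  E_1 = 3
V_2 = 11/16·E_1 + (3/4)²·V_1 = 231/64;  E_2 = 9/4
V_3 = 11/16·E_2 + (3/4)²·V_2 = 3663/1024;  E_3 = 27/16
V_4 = 11/16·E_3 + (3/4)²·V_3 = 51975/16384;  E_4 = 81/64
V_5 = 11/16·E_4 + (3/4)²·V_4 = 695871/262144;  E_5 = 243/256


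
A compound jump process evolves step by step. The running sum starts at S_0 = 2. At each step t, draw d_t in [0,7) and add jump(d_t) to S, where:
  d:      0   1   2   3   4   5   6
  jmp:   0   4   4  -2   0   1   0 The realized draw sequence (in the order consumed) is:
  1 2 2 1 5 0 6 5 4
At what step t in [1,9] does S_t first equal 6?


1

t=0: S=2, d=1, jump=4, S_1=6
t=1: S=6, d=2, jump=4, S_2=10
t=2: S=10, d=2, jump=4, S_3=14
t=3: S=14, d=1, jump=4, S_4=18
t=4: S=18, d=5, jump=1, S_5=19
t=5: S=19, d=0, jump=0, S_6=19
t=6: S=19, d=6, jump=0, S_7=19
t=7: S=19, d=5, jump=1, S_8=20
t=8: S=20, d=4, jump=0, S_9=20


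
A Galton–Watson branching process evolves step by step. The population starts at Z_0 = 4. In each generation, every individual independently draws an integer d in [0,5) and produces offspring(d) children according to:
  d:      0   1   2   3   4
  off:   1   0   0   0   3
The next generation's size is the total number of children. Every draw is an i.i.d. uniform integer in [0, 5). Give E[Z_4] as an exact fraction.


Outcome values over d=0..4: [1, 0, 0, 0, 3]
Σy = 4, Σy² = 10, M = 5
μ = 4/5 = 4/5,  σ² = 10/5 − (4/5)² = 34/25
E[Z_0] = 4
E[Z_1] = 4/5·E[Z_0] = 16/5
E[Z_2] = 4/5·E[Z_1] = 64/25
E[Z_3] = 4/5·E[Z_2] = 256/125
E[Z_4] = 4/5·E[Z_3] = 1024/625

1024/625


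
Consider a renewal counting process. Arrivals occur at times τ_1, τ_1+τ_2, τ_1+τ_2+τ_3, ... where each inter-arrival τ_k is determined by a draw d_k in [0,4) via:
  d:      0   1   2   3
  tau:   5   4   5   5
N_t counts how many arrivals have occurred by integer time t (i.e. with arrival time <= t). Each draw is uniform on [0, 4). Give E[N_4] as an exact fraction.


1/4

Inter-arrival values over d=0..3: [5, 4, 5, 5]
Each d has probability 1/4, so the pmf of τ is: f(4) = 1/4, f(5) = 3/4
Renewal equation for m(n) = E[N_n]: condition on τ_1 = k (if k <= n, one arrival plus a fresh copy on the remaining n−k steps): m(n) = F(n) + Σ_{k<=n} f(k)·m(n−k), where F(n) = P(τ <= n) and m(0) = 0
m(1) = F(1) = 0
m(2) = F(2) = 0
m(3) = F(3) = 0
m(4) = F(4) = 1/4
E[N_4] = m(4) = 1/4


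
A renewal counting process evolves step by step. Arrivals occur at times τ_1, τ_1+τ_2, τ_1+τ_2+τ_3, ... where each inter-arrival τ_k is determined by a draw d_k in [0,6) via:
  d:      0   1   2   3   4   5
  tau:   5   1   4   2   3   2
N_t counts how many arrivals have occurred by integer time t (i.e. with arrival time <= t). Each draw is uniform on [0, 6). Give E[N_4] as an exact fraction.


1519/1296

Inter-arrival values over d=0..5: [5, 1, 4, 2, 3, 2]
Each d has probability 1/6, so the pmf of τ is: f(1) = 1/6, f(2) = 1/3, f(3) = 1/6, f(4) = 1/6, f(5) = 1/6
Renewal equation for m(n) = E[N_n]: condition on τ_1 = k (if k <= n, one arrival plus a fresh copy on the remaining n−k steps): m(n) = F(n) + Σ_{k<=n} f(k)·m(n−k), where F(n) = P(τ <= n) and m(0) = 0
m(1) = F(1) = 1/6
m(2) = F(2) + f(1)·m(1) = 1/2 + 1/6·1/6 = 19/36
m(3) = F(3) + f(1)·m(2) + f(2)·m(1) = 2/3 + 1/6·19/36 + 1/3·1/6 = 175/216
m(4) = F(4) + f(1)·m(3) + f(2)·m(2) + f(3)·m(1) = 5/6 + 1/6·175/216 + 1/3·19/36 + 1/6·1/6 = 1519/1296
E[N_4] = m(4) = 1519/1296


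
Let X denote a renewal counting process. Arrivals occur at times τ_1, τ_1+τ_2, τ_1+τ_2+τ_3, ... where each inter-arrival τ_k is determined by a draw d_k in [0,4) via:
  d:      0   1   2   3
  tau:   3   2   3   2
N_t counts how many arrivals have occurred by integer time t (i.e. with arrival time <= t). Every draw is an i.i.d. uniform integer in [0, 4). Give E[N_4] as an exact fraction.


Inter-arrival values over d=0..3: [3, 2, 3, 2]
Each d has probability 1/4, so the pmf of τ is: f(2) = 1/2, f(3) = 1/2
Renewal equation for m(n) = E[N_n]: condition on τ_1 = k (if k <= n, one arrival plus a fresh copy on the remaining n−k steps): m(n) = F(n) + Σ_{k<=n} f(k)·m(n−k), where F(n) = P(τ <= n) and m(0) = 0
m(1) = F(1) = 0
m(2) = F(2) = 1/2
m(3) = F(3) = 1
m(4) = F(4) + f(2)·m(2) = 1 + 1/2·1/2 = 5/4
E[N_4] = m(4) = 5/4

5/4


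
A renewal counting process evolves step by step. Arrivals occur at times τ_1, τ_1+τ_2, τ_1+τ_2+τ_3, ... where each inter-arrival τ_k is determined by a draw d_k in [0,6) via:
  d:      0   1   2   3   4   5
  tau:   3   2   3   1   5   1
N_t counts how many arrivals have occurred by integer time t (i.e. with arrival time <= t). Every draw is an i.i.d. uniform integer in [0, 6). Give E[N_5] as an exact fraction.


Inter-arrival values over d=0..5: [3, 2, 3, 1, 5, 1]
Each d has probability 1/6, so the pmf of τ is: f(1) = 1/3, f(2) = 1/6, f(3) = 1/3, f(5) = 1/6
Renewal equation for m(n) = E[N_n]: condition on τ_1 = k (if k <= n, one arrival plus a fresh copy on the remaining n−k steps): m(n) = F(n) + Σ_{k<=n} f(k)·m(n−k), where F(n) = P(τ <= n) and m(0) = 0
m(1) = F(1) = 1/3
m(2) = F(2) + f(1)·m(1) = 1/2 + 1/3·1/3 = 11/18
m(3) = F(3) + f(1)·m(2) + f(2)·m(1) = 5/6 + 1/3·11/18 + 1/6·1/3 = 59/54
m(4) = F(4) + f(1)·m(3) + f(2)·m(2) + f(3)·m(1) = 5/6 + 1/3·59/54 + 1/6·11/18 + 1/3·1/3 = 457/324
m(5) = F(5) + f(1)·m(4) + f(2)·m(3) + f(3)·m(2) = 1 + 1/3·457/324 + 1/6·59/54 + 1/3·11/18 = 451/243
E[N_5] = m(5) = 451/243

451/243


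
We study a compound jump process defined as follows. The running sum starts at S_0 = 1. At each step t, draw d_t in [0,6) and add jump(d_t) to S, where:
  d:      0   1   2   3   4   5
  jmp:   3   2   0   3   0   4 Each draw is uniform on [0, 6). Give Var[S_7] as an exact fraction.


49/3

Outcome values over d=0..5: [3, 2, 0, 3, 0, 4]
Σy = 12, Σy² = 38, M = 6
μ = 12/6 = 2,  σ² = 38/6 − (2)² = 7/3
Independent increments: Var[S_7] = 7·σ² = 7·(7/3) = 49/3


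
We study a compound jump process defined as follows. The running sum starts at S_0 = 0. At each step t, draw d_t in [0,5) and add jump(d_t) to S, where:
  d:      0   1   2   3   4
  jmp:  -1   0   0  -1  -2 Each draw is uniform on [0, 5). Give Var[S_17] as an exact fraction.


Outcome values over d=0..4: [-1, 0, 0, -1, -2]
Σy = -4, Σy² = 6, M = 5
μ = -4/5 = -4/5,  σ² = 6/5 − (-4/5)² = 14/25
Independent increments: Var[S_17] = 17·σ² = 17·(14/25) = 238/25

238/25


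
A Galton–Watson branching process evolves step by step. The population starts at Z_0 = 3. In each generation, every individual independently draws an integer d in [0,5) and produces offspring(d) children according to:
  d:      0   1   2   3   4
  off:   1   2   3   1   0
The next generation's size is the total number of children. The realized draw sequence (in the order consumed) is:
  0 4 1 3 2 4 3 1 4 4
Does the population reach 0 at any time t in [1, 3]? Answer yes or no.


gen 0: Z_0=3, draws=[0, 4, 1], offspring=[1, 0, 2], Z_1=3
gen 1: Z_1=3, draws=[3, 2, 4], offspring=[1, 3, 0], Z_2=4
gen 2: Z_2=4, draws=[3, 1, 4, 4], offspring=[1, 2, 0, 0], Z_3=3

no


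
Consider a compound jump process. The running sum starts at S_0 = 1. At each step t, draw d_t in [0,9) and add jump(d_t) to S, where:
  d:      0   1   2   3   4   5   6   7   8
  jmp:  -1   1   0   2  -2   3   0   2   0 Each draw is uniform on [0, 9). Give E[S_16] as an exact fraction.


Outcome values over d=0..8: [-1, 1, 0, 2, -2, 3, 0, 2, 0]
Σy = 5, Σy² = 23, M = 9
μ = 5/9 = 5/9,  σ² = 23/9 − (5/9)² = 182/81
E[S_16] = 1 + 16·(5/9) = 89/9

89/9


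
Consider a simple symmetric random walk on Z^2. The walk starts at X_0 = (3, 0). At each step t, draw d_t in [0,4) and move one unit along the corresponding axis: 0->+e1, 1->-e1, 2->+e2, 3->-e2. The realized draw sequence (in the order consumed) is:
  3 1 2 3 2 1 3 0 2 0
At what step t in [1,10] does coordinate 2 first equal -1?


1

t=0: X=(3, 0), d=3 → -e2, X_1=(3, -1)
t=1: X=(3, -1), d=1 → -e1, X_2=(2, -1)
t=2: X=(2, -1), d=2 → +e2, X_3=(2, 0)
t=3: X=(2, 0), d=3 → -e2, X_4=(2, -1)
t=4: X=(2, -1), d=2 → +e2, X_5=(2, 0)
t=5: X=(2, 0), d=1 → -e1, X_6=(1, 0)
t=6: X=(1, 0), d=3 → -e2, X_7=(1, -1)
t=7: X=(1, -1), d=0 → +e1, X_8=(2, -1)
t=8: X=(2, -1), d=2 → +e2, X_9=(2, 0)
t=9: X=(2, 0), d=0 → +e1, X_10=(3, 0)


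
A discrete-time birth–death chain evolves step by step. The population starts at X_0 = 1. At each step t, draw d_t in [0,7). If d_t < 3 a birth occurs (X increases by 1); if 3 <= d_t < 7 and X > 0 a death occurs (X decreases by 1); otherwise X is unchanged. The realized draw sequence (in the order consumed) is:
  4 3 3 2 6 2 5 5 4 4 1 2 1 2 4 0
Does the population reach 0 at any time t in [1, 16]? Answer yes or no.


t=0: X=1, d=4 → death, X_1=0
t=1: X=0, d=3 → hold, X_2=0
t=2: X=0, d=3 → hold, X_3=0
t=3: X=0, d=2 → birth, X_4=1
t=4: X=1, d=6 → death, X_5=0
t=5: X=0, d=2 → birth, X_6=1
t=6: X=1, d=5 → death, X_7=0
t=7: X=0, d=5 → hold, X_8=0
t=8: X=0, d=4 → hold, X_9=0
t=9: X=0, d=4 → hold, X_10=0
t=10: X=0, d=1 → birth, X_11=1
t=11: X=1, d=2 → birth, X_12=2
t=12: X=2, d=1 → birth, X_13=3
t=13: X=3, d=2 → birth, X_14=4
t=14: X=4, d=4 → death, X_15=3
t=15: X=3, d=0 → birth, X_16=4

yes


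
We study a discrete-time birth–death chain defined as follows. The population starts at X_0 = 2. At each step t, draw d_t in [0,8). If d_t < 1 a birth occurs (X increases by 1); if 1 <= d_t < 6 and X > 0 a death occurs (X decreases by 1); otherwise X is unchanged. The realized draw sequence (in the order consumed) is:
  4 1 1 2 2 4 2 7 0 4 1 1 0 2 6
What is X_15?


0

t=0: X=2, d=4 → death, X_1=1
t=1: X=1, d=1 → death, X_2=0
t=2: X=0, d=1 → hold, X_3=0
t=3: X=0, d=2 → hold, X_4=0
t=4: X=0, d=2 → hold, X_5=0
t=5: X=0, d=4 → hold, X_6=0
t=6: X=0, d=2 → hold, X_7=0
t=7: X=0, d=7 → hold, X_8=0
t=8: X=0, d=0 → birth, X_9=1
t=9: X=1, d=4 → death, X_10=0
t=10: X=0, d=1 → hold, X_11=0
t=11: X=0, d=1 → hold, X_12=0
t=12: X=0, d=0 → birth, X_13=1
t=13: X=1, d=2 → death, X_14=0
t=14: X=0, d=6 → hold, X_15=0


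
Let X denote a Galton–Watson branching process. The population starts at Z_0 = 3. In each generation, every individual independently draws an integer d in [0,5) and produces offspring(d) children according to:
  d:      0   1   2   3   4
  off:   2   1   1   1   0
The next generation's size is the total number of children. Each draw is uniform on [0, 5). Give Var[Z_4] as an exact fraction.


24/5

Outcome values over d=0..4: [2, 1, 1, 1, 0]
Σy = 5, Σy² = 7, M = 5
μ = 5/5 = 1,  σ² = 7/5 − (1)² = 2/5
V_0 = 0, E_0 = 3
V_1 = 2/5·E_0 + (1)²·V_0 = 6/5;  E_1 = 3
V_2 = 2/5·E_1 + (1)²·V_1 = 12/5;  E_2 = 3
V_3 = 2/5·E_2 + (1)²·V_2 = 18/5;  E_3 = 3
V_4 = 2/5·E_3 + (1)²·V_3 = 24/5;  E_4 = 3


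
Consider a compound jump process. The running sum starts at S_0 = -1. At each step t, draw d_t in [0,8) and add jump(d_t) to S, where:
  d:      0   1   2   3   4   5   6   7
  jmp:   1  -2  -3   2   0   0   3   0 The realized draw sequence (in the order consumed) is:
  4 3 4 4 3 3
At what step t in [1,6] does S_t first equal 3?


t=0: S=-1, d=4, jump=0, S_1=-1
t=1: S=-1, d=3, jump=2, S_2=1
t=2: S=1, d=4, jump=0, S_3=1
t=3: S=1, d=4, jump=0, S_4=1
t=4: S=1, d=3, jump=2, S_5=3
t=5: S=3, d=3, jump=2, S_6=5

5


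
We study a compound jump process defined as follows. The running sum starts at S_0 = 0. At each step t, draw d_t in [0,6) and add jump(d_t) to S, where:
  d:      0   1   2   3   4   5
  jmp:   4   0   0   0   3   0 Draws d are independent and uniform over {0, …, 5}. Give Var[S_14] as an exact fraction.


707/18

Outcome values over d=0..5: [4, 0, 0, 0, 3, 0]
Σy = 7, Σy² = 25, M = 6
μ = 7/6 = 7/6,  σ² = 25/6 − (7/6)² = 101/36
Independent increments: Var[S_14] = 14·σ² = 14·(101/36) = 707/18


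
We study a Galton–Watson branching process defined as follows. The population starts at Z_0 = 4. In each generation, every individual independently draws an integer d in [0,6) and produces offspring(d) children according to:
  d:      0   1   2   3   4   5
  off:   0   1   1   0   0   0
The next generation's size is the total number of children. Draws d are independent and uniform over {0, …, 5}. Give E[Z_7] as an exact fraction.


Outcome values over d=0..5: [0, 1, 1, 0, 0, 0]
Σy = 2, Σy² = 2, M = 6
μ = 2/6 = 1/3,  σ² = 2/6 − (1/3)² = 2/9
E[Z_0] = 4
E[Z_1] = 1/3·E[Z_0] = 4/3
E[Z_2] = 1/3·E[Z_1] = 4/9
E[Z_3] = 1/3·E[Z_2] = 4/27
E[Z_4] = 1/3·E[Z_3] = 4/81
E[Z_5] = 1/3·E[Z_4] = 4/243
E[Z_6] = 1/3·E[Z_5] = 4/729
E[Z_7] = 1/3·E[Z_6] = 4/2187

4/2187


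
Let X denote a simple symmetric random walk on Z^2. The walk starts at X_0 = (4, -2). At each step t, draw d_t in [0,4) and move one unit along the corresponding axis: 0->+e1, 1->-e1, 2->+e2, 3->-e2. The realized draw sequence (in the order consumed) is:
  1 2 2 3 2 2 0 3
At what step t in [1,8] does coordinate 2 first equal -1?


2

t=0: X=(4, -2), d=1 → -e1, X_1=(3, -2)
t=1: X=(3, -2), d=2 → +e2, X_2=(3, -1)
t=2: X=(3, -1), d=2 → +e2, X_3=(3, 0)
t=3: X=(3, 0), d=3 → -e2, X_4=(3, -1)
t=4: X=(3, -1), d=2 → +e2, X_5=(3, 0)
t=5: X=(3, 0), d=2 → +e2, X_6=(3, 1)
t=6: X=(3, 1), d=0 → +e1, X_7=(4, 1)
t=7: X=(4, 1), d=3 → -e2, X_8=(4, 0)


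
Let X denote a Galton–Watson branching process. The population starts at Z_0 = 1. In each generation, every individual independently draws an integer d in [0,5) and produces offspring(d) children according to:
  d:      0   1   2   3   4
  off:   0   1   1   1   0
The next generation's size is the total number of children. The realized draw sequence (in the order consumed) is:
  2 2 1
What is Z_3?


gen 0: Z_0=1, draws=[2], offspring=[1], Z_1=1
gen 1: Z_1=1, draws=[2], offspring=[1], Z_2=1
gen 2: Z_2=1, draws=[1], offspring=[1], Z_3=1

1


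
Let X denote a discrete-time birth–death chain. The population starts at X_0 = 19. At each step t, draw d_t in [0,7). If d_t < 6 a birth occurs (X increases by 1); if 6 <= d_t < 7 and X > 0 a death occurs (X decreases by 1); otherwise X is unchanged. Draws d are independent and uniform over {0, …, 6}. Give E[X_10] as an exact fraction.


183/7

X can drop by at most 1 per step and X_0 = 19 > T = 10, so X_t >= 19 − t >= 9 > 0 for every t <= 10: the floor at 0 (the 'and X > 0' condition) never binds. Hence X_10 = X_0 + Σ_{t<10} Y_t with i.i.d. increments Y_t = y(d_t) ∈ {+1, −1, 0}.
Outcome values over d=0..6: [1, 1, 1, 1, 1, 1, -1]
Σy = 5, Σy² = 7, M = 7
μ = 5/7 = 5/7,  σ² = 7/7 − (5/7)² = 24/49
E[X_10] = 19 + 10·(5/7) = 183/7


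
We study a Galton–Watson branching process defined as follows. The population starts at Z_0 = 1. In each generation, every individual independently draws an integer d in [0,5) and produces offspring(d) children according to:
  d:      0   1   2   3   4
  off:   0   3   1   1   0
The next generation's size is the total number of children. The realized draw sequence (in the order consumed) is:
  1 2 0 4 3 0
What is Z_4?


gen 0: Z_0=1, draws=[1], offspring=[3], Z_1=3
gen 1: Z_1=3, draws=[2, 0, 4], offspring=[1, 0, 0], Z_2=1
gen 2: Z_2=1, draws=[3], offspring=[1], Z_3=1
gen 3: Z_3=1, draws=[0], offspring=[0], Z_4=0

0


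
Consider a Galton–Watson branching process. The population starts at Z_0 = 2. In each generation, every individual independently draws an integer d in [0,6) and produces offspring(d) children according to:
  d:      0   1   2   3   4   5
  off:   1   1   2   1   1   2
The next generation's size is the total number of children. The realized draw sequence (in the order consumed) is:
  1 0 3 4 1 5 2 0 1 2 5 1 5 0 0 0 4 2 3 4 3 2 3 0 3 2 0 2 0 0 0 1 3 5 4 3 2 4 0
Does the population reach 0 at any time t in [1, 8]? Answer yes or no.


no

gen 0: Z_0=2, draws=[1, 0], offspring=[1, 1], Z_1=2
gen 1: Z_1=2, draws=[3, 4], offspring=[1, 1], Z_2=2
gen 2: Z_2=2, draws=[1, 5], offspring=[1, 2], Z_3=3
gen 3: Z_3=3, draws=[2, 0, 1], offspring=[2, 1, 1], Z_4=4
gen 4: Z_4=4, draws=[2, 5, 1, 5], offspring=[2, 2, 1, 2], Z_5=7
gen 5: Z_5=7, draws=[0, 0, 0, 4, 2, 3, 4], offspring=[1, 1, 1, 1, 2, 1, 1], Z_6=8
gen 6: Z_6=8, draws=[3, 2, 3, 0, 3, 2, 0, 2], offspring=[1, 2, 1, 1, 1, 2, 1, 2], Z_7=11
gen 7: Z_7=11, draws=[0, 0, 0, 1, 3, 5, 4, 3, 2, 4, 0], offspring=[1, 1, 1, 1, 1, 2, 1, 1, 2, 1, 1], Z_8=13


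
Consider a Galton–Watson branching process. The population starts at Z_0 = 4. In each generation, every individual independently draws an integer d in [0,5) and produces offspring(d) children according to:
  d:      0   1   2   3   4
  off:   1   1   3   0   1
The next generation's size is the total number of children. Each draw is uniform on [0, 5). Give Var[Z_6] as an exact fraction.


Outcome values over d=0..4: [1, 1, 3, 0, 1]
Σy = 6, Σy² = 12, M = 5
μ = 6/5 = 6/5,  σ² = 12/5 − (6/5)² = 24/25
V_0 = 0, E_0 = 4
V_1 = 24/25·E_0 + (6/5)²·V_0 = 96/25;  E_1 = 24/5
V_2 = 24/25·E_1 + (6/5)²·V_1 = 6336/625;  E_2 = 144/25
V_3 = 24/25·E_2 + (6/5)²·V_2 = 314496/15625;  E_3 = 864/125
V_4 = 24/25·E_3 + (6/5)²·V_3 = 13913856/390625;  E_4 = 5184/625
V_5 = 24/25·E_4 + (6/5)²·V_4 = 578658816/9765625;  E_5 = 31104/3125
V_6 = 24/25·E_5 + (6/5)²·V_5 = 23164517376/244140625;  E_6 = 186624/15625

23164517376/244140625


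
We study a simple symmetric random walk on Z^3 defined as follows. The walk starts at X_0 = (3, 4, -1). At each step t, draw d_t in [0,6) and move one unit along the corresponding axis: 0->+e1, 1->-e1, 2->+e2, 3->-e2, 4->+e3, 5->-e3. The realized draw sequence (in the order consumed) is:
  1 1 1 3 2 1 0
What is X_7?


t=0: X=(3, 4, -1), d=1 → -e1, X_1=(2, 4, -1)
t=1: X=(2, 4, -1), d=1 → -e1, X_2=(1, 4, -1)
t=2: X=(1, 4, -1), d=1 → -e1, X_3=(0, 4, -1)
t=3: X=(0, 4, -1), d=3 → -e2, X_4=(0, 3, -1)
t=4: X=(0, 3, -1), d=2 → +e2, X_5=(0, 4, -1)
t=5: X=(0, 4, -1), d=1 → -e1, X_6=(-1, 4, -1)
t=6: X=(-1, 4, -1), d=0 → +e1, X_7=(0, 4, -1)

(0, 4, -1)


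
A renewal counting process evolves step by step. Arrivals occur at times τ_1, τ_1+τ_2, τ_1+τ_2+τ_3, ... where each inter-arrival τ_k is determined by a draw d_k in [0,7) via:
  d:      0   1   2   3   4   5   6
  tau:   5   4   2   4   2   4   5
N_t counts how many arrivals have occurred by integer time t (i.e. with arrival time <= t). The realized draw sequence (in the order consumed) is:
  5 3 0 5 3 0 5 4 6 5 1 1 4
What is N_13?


3

draw d_1=5: τ_1=4, arrival time A_1=4
draw d_2=3: τ_2=4, arrival time A_2=8
draw d_3=0: τ_3=5, arrival time A_3=13
draw d_4=5: τ_4=4, arrival time A_4=17
draw d_5=3: τ_5=4, arrival time A_5=21
draw d_6=0: τ_6=5, arrival time A_6=26
draw d_7=5: τ_7=4, arrival time A_7=30
draw d_8=4: τ_8=2, arrival time A_8=32
draw d_9=6: τ_9=5, arrival time A_9=37
draw d_10=5: τ_10=4, arrival time A_10=41
draw d_11=1: τ_11=4, arrival time A_11=45
draw d_12=1: τ_12=4, arrival time A_12=49
draw d_13=4: τ_13=2, arrival time A_13=51
N_t over t=0..13: 0:0 1:0 2:0 3:0 4:1 5:1 6:1 7:1 8:2 9:2 10:2 11:2 12:2 13:3


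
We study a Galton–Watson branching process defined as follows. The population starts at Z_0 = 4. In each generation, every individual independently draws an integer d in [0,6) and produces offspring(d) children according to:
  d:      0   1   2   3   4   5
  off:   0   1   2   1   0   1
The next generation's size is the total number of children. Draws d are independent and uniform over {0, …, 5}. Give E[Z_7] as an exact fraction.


Outcome values over d=0..5: [0, 1, 2, 1, 0, 1]
Σy = 5, Σy² = 7, M = 6
μ = 5/6 = 5/6,  σ² = 7/6 − (5/6)² = 17/36
E[Z_0] = 4
E[Z_1] = 5/6·E[Z_0] = 10/3
E[Z_2] = 5/6·E[Z_1] = 25/9
E[Z_3] = 5/6·E[Z_2] = 125/54
E[Z_4] = 5/6·E[Z_3] = 625/324
E[Z_5] = 5/6·E[Z_4] = 3125/1944
E[Z_6] = 5/6·E[Z_5] = 15625/11664
E[Z_7] = 5/6·E[Z_6] = 78125/69984

78125/69984


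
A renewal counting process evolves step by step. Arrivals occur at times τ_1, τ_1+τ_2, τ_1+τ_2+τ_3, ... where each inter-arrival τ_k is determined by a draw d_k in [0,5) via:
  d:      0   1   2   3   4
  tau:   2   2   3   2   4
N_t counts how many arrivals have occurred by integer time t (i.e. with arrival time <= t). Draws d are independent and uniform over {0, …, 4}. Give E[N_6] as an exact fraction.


Inter-arrival values over d=0..4: [2, 2, 3, 2, 4]
Each d has probability 1/5, so the pmf of τ is: f(2) = 3/5, f(3) = 1/5, f(4) = 1/5
Renewal equation for m(n) = E[N_n]: condition on τ_1 = k (if k <= n, one arrival plus a fresh copy on the remaining n−k steps): m(n) = F(n) + Σ_{k<=n} f(k)·m(n−k), where F(n) = P(τ <= n) and m(0) = 0
m(1) = F(1) = 0
m(2) = F(2) = 3/5
m(3) = F(3) = 4/5
m(4) = F(4) + f(2)·m(2) = 1 + 3/5·3/5 = 34/25
m(5) = F(5) + f(2)·m(3) + f(3)·m(2) = 1 + 3/5·4/5 + 1/5·3/5 = 8/5
m(6) = F(6) + f(2)·m(4) + f(3)·m(3) + f(4)·m(2) = 1 + 3/5·34/25 + 1/5·4/5 + 1/5·3/5 = 262/125
E[N_6] = m(6) = 262/125

262/125


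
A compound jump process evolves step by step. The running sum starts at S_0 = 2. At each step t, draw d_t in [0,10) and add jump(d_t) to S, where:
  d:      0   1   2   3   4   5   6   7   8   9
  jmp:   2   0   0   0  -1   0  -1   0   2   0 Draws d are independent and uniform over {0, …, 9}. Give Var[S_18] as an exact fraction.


Outcome values over d=0..9: [2, 0, 0, 0, -1, 0, -1, 0, 2, 0]
Σy = 2, Σy² = 10, M = 10
μ = 2/10 = 1/5,  σ² = 10/10 − (1/5)² = 24/25
Independent increments: Var[S_18] = 18·σ² = 18·(24/25) = 432/25

432/25


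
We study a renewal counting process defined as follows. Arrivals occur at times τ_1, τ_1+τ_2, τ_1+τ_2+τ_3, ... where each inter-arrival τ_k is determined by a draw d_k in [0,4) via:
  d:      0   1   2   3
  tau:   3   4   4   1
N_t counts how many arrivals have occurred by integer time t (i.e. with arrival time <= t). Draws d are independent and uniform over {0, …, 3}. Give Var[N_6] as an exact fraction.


10353351/16777216

Inter-arrival values over d=0..3: [3, 4, 4, 1]
Each d has probability 1/4, so the pmf of τ is: f(1) = 1/4, f(3) = 1/4, f(4) = 1/2
Let p_n(j) = P(N_n = j), with p_0 = [1]. Condition on τ_1: p_n(0) = P(τ > n), and for j >= 1, p_n(j) = Σ_{k<=n} f(k)·p_{n−k}(j−1)
p_1 = [3/4, 1/4]  (j = 0..1)
p_2 = [3/4, 3/16, 1/16]  (j = 0..2)
p_3 = [1/2, 7/16, 3/64, 1/64]  (j = 0..3)
p_4 = [0, 13/16, 11/64, 3/256, 1/256]  (j = 0..4)
p_5 = [0, 9/16, 3/8, 15/256, 3/1024, 1/1024]  (j = 0..5)
p_6 = [0, 1/2, 11/32, 35/256, 19/1024, 3/4096, 1/4096]  (j = 0..6)
E[N_6] = Σ j·p_6(j) = 6869/4096;  E[N_6²] = Σ j²·p_6(j) = 14047/4096
Var[N_6] = 14047/4096 − (6869/4096)² = 10353351/16777216


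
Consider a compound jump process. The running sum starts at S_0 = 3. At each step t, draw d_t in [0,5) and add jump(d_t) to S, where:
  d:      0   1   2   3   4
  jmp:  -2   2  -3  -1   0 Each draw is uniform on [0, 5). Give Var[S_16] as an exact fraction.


1184/25

Outcome values over d=0..4: [-2, 2, -3, -1, 0]
Σy = -4, Σy² = 18, M = 5
μ = -4/5 = -4/5,  σ² = 18/5 − (-4/5)² = 74/25
Independent increments: Var[S_16] = 16·σ² = 16·(74/25) = 1184/25


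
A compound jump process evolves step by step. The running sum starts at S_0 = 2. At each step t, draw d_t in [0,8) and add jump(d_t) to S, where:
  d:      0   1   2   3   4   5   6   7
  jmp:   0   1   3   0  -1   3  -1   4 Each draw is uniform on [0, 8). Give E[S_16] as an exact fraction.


Outcome values over d=0..7: [0, 1, 3, 0, -1, 3, -1, 4]
Σy = 9, Σy² = 37, M = 8
μ = 9/8 = 9/8,  σ² = 37/8 − (9/8)² = 215/64
E[S_16] = 2 + 16·(9/8) = 20

20


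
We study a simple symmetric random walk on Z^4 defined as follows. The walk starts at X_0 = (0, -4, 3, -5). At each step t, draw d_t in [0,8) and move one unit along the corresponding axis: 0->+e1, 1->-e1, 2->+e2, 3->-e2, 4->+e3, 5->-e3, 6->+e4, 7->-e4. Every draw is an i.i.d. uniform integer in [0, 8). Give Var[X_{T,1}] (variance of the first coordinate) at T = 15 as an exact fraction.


Outcome values over d=0..7: [1, -1, 0, 0, 0, 0, 0, 0]
Σy = 0, Σy² = 2, M = 8
μ = 0/8 = 0,  σ² = 2/8 − (0)² = 1/4
Independent increments: Var[X_15] = 15·σ² = 15·(1/4) = 15/4

15/4


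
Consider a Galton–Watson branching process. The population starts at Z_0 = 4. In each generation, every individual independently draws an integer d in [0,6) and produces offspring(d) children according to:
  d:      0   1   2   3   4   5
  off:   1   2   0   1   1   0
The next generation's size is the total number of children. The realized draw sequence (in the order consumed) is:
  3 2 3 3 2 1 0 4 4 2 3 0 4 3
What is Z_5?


2

gen 0: Z_0=4, draws=[3, 2, 3, 3], offspring=[1, 0, 1, 1], Z_1=3
gen 1: Z_1=3, draws=[2, 1, 0], offspring=[0, 2, 1], Z_2=3
gen 2: Z_2=3, draws=[4, 4, 2], offspring=[1, 1, 0], Z_3=2
gen 3: Z_3=2, draws=[3, 0], offspring=[1, 1], Z_4=2
gen 4: Z_4=2, draws=[4, 3], offspring=[1, 1], Z_5=2


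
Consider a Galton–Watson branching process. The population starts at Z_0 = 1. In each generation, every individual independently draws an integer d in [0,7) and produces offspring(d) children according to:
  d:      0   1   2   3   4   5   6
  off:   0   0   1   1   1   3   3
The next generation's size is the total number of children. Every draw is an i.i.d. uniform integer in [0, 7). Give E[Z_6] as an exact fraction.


Outcome values over d=0..6: [0, 0, 1, 1, 1, 3, 3]
Σy = 9, Σy² = 21, M = 7
μ = 9/7 = 9/7,  σ² = 21/7 − (9/7)² = 66/49
E[Z_0] = 1
E[Z_1] = 9/7·E[Z_0] = 9/7
E[Z_2] = 9/7·E[Z_1] = 81/49
E[Z_3] = 9/7·E[Z_2] = 729/343
E[Z_4] = 9/7·E[Z_3] = 6561/2401
E[Z_5] = 9/7·E[Z_4] = 59049/16807
E[Z_6] = 9/7·E[Z_5] = 531441/117649

531441/117649


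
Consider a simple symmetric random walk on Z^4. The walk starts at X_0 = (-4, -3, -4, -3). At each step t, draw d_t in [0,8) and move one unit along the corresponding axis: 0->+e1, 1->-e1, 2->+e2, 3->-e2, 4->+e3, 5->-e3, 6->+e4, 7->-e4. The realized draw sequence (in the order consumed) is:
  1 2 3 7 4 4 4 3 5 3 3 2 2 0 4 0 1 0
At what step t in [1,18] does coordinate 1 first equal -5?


1

t=0: X=(-4, -3, -4, -3), d=1 → -e1, X_1=(-5, -3, -4, -3)
t=1: X=(-5, -3, -4, -3), d=2 → +e2, X_2=(-5, -2, -4, -3)
t=2: X=(-5, -2, -4, -3), d=3 → -e2, X_3=(-5, -3, -4, -3)
t=3: X=(-5, -3, -4, -3), d=7 → -e4, X_4=(-5, -3, -4, -4)
t=4: X=(-5, -3, -4, -4), d=4 → +e3, X_5=(-5, -3, -3, -4)
t=5: X=(-5, -3, -3, -4), d=4 → +e3, X_6=(-5, -3, -2, -4)
t=6: X=(-5, -3, -2, -4), d=4 → +e3, X_7=(-5, -3, -1, -4)
t=7: X=(-5, -3, -1, -4), d=3 → -e2, X_8=(-5, -4, -1, -4)
t=8: X=(-5, -4, -1, -4), d=5 → -e3, X_9=(-5, -4, -2, -4)
t=9: X=(-5, -4, -2, -4), d=3 → -e2, X_10=(-5, -5, -2, -4)
t=10: X=(-5, -5, -2, -4), d=3 → -e2, X_11=(-5, -6, -2, -4)
t=11: X=(-5, -6, -2, -4), d=2 → +e2, X_12=(-5, -5, -2, -4)
t=12: X=(-5, -5, -2, -4), d=2 → +e2, X_13=(-5, -4, -2, -4)
t=13: X=(-5, -4, -2, -4), d=0 → +e1, X_14=(-4, -4, -2, -4)
t=14: X=(-4, -4, -2, -4), d=4 → +e3, X_15=(-4, -4, -1, -4)
t=15: X=(-4, -4, -1, -4), d=0 → +e1, X_16=(-3, -4, -1, -4)
t=16: X=(-3, -4, -1, -4), d=1 → -e1, X_17=(-4, -4, -1, -4)
t=17: X=(-4, -4, -1, -4), d=0 → +e1, X_18=(-3, -4, -1, -4)


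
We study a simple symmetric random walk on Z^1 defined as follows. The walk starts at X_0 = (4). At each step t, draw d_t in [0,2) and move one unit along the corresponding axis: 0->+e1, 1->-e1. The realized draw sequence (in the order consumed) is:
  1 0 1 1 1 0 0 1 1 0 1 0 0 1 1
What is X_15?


(1)

t=0: X=(4), d=1 → -e1, X_1=(3)
t=1: X=(3), d=0 → +e1, X_2=(4)
t=2: X=(4), d=1 → -e1, X_3=(3)
t=3: X=(3), d=1 → -e1, X_4=(2)
t=4: X=(2), d=1 → -e1, X_5=(1)
t=5: X=(1), d=0 → +e1, X_6=(2)
t=6: X=(2), d=0 → +e1, X_7=(3)
t=7: X=(3), d=1 → -e1, X_8=(2)
t=8: X=(2), d=1 → -e1, X_9=(1)
t=9: X=(1), d=0 → +e1, X_10=(2)
t=10: X=(2), d=1 → -e1, X_11=(1)
t=11: X=(1), d=0 → +e1, X_12=(2)
t=12: X=(2), d=0 → +e1, X_13=(3)
t=13: X=(3), d=1 → -e1, X_14=(2)
t=14: X=(2), d=1 → -e1, X_15=(1)


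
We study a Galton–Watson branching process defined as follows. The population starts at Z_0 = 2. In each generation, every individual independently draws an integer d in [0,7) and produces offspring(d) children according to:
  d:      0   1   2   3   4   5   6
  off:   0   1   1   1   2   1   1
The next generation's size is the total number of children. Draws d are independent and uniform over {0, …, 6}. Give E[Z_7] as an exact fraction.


Outcome values over d=0..6: [0, 1, 1, 1, 2, 1, 1]
Σy = 7, Σy² = 9, M = 7
μ = 7/7 = 1,  σ² = 9/7 − (1)² = 2/7
E[Z_0] = 2
E[Z_1] = 1·E[Z_0] = 2
E[Z_2] = 1·E[Z_1] = 2
E[Z_3] = 1·E[Z_2] = 2
E[Z_4] = 1·E[Z_3] = 2
E[Z_5] = 1·E[Z_4] = 2
E[Z_6] = 1·E[Z_5] = 2
E[Z_7] = 1·E[Z_6] = 2

2


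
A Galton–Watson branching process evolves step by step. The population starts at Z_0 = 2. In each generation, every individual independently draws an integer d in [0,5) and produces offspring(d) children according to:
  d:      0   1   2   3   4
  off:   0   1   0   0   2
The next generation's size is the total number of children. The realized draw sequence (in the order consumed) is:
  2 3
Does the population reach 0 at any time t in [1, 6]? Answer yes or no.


yes

gen 0: Z_0=2, draws=[2, 3], offspring=[0, 0], Z_1=0
gen 1: Z_1=0, draws=[], offspring=[], Z_2=0
gen 2: Z_2=0, draws=[], offspring=[], Z_3=0
gen 3: Z_3=0, draws=[], offspring=[], Z_4=0
gen 4: Z_4=0, draws=[], offspring=[], Z_5=0
gen 5: Z_5=0, draws=[], offspring=[], Z_6=0


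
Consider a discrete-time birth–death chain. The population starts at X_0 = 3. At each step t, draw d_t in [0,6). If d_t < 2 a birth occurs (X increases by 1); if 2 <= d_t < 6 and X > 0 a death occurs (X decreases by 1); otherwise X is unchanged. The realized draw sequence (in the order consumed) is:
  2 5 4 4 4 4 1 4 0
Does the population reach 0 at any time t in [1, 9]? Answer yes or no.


t=0: X=3, d=2 → death, X_1=2
t=1: X=2, d=5 → death, X_2=1
t=2: X=1, d=4 → death, X_3=0
t=3: X=0, d=4 → hold, X_4=0
t=4: X=0, d=4 → hold, X_5=0
t=5: X=0, d=4 → hold, X_6=0
t=6: X=0, d=1 → birth, X_7=1
t=7: X=1, d=4 → death, X_8=0
t=8: X=0, d=0 → birth, X_9=1

yes


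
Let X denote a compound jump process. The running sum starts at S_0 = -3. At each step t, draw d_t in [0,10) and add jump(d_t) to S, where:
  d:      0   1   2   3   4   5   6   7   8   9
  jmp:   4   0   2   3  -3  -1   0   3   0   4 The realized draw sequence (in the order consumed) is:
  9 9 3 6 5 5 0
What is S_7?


10

t=0: S=-3, d=9, jump=4, S_1=1
t=1: S=1, d=9, jump=4, S_2=5
t=2: S=5, d=3, jump=3, S_3=8
t=3: S=8, d=6, jump=0, S_4=8
t=4: S=8, d=5, jump=-1, S_5=7
t=5: S=7, d=5, jump=-1, S_6=6
t=6: S=6, d=0, jump=4, S_7=10
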